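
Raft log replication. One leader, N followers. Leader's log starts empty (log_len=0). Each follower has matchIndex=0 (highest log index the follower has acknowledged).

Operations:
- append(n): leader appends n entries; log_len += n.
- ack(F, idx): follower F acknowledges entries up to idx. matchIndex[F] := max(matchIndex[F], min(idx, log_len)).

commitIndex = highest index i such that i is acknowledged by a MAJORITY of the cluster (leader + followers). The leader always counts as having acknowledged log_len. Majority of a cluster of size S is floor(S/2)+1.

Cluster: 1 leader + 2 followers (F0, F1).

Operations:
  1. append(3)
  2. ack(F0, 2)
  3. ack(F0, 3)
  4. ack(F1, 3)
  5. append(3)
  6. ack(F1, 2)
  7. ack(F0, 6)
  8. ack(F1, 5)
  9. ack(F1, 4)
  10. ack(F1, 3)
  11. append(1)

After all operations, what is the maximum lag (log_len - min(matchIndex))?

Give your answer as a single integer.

Op 1: append 3 -> log_len=3
Op 2: F0 acks idx 2 -> match: F0=2 F1=0; commitIndex=2
Op 3: F0 acks idx 3 -> match: F0=3 F1=0; commitIndex=3
Op 4: F1 acks idx 3 -> match: F0=3 F1=3; commitIndex=3
Op 5: append 3 -> log_len=6
Op 6: F1 acks idx 2 -> match: F0=3 F1=3; commitIndex=3
Op 7: F0 acks idx 6 -> match: F0=6 F1=3; commitIndex=6
Op 8: F1 acks idx 5 -> match: F0=6 F1=5; commitIndex=6
Op 9: F1 acks idx 4 -> match: F0=6 F1=5; commitIndex=6
Op 10: F1 acks idx 3 -> match: F0=6 F1=5; commitIndex=6
Op 11: append 1 -> log_len=7

Answer: 2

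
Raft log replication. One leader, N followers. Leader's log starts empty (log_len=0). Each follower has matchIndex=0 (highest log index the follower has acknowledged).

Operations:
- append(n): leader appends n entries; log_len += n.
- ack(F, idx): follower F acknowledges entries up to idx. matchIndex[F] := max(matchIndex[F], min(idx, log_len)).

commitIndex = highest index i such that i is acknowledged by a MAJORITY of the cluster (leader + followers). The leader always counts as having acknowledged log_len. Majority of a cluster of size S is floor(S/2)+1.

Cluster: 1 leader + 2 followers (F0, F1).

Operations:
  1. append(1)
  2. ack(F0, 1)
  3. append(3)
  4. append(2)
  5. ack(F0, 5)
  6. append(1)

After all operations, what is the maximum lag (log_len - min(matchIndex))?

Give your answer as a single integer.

Answer: 7

Derivation:
Op 1: append 1 -> log_len=1
Op 2: F0 acks idx 1 -> match: F0=1 F1=0; commitIndex=1
Op 3: append 3 -> log_len=4
Op 4: append 2 -> log_len=6
Op 5: F0 acks idx 5 -> match: F0=5 F1=0; commitIndex=5
Op 6: append 1 -> log_len=7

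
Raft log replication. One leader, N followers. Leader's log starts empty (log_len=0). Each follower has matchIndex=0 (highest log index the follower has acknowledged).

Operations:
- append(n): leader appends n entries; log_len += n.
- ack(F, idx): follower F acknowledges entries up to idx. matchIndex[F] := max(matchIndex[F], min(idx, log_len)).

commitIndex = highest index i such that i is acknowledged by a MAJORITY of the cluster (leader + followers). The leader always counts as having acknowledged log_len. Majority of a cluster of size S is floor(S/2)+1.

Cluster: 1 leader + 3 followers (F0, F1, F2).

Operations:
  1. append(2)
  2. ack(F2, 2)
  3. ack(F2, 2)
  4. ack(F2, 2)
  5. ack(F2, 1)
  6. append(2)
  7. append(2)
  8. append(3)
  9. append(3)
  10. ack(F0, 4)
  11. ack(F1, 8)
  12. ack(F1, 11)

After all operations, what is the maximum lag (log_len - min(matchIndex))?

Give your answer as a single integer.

Op 1: append 2 -> log_len=2
Op 2: F2 acks idx 2 -> match: F0=0 F1=0 F2=2; commitIndex=0
Op 3: F2 acks idx 2 -> match: F0=0 F1=0 F2=2; commitIndex=0
Op 4: F2 acks idx 2 -> match: F0=0 F1=0 F2=2; commitIndex=0
Op 5: F2 acks idx 1 -> match: F0=0 F1=0 F2=2; commitIndex=0
Op 6: append 2 -> log_len=4
Op 7: append 2 -> log_len=6
Op 8: append 3 -> log_len=9
Op 9: append 3 -> log_len=12
Op 10: F0 acks idx 4 -> match: F0=4 F1=0 F2=2; commitIndex=2
Op 11: F1 acks idx 8 -> match: F0=4 F1=8 F2=2; commitIndex=4
Op 12: F1 acks idx 11 -> match: F0=4 F1=11 F2=2; commitIndex=4

Answer: 10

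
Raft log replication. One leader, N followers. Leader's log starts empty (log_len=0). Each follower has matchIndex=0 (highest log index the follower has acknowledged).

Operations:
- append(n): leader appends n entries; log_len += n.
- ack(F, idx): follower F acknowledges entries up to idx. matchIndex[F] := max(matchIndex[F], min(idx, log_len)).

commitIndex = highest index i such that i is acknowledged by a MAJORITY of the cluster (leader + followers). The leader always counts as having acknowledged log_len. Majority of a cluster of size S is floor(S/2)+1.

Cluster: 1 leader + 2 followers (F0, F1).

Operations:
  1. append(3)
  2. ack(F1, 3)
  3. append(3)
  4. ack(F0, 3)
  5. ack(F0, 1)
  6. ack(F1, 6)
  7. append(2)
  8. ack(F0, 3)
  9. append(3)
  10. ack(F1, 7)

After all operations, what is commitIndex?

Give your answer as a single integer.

Op 1: append 3 -> log_len=3
Op 2: F1 acks idx 3 -> match: F0=0 F1=3; commitIndex=3
Op 3: append 3 -> log_len=6
Op 4: F0 acks idx 3 -> match: F0=3 F1=3; commitIndex=3
Op 5: F0 acks idx 1 -> match: F0=3 F1=3; commitIndex=3
Op 6: F1 acks idx 6 -> match: F0=3 F1=6; commitIndex=6
Op 7: append 2 -> log_len=8
Op 8: F0 acks idx 3 -> match: F0=3 F1=6; commitIndex=6
Op 9: append 3 -> log_len=11
Op 10: F1 acks idx 7 -> match: F0=3 F1=7; commitIndex=7

Answer: 7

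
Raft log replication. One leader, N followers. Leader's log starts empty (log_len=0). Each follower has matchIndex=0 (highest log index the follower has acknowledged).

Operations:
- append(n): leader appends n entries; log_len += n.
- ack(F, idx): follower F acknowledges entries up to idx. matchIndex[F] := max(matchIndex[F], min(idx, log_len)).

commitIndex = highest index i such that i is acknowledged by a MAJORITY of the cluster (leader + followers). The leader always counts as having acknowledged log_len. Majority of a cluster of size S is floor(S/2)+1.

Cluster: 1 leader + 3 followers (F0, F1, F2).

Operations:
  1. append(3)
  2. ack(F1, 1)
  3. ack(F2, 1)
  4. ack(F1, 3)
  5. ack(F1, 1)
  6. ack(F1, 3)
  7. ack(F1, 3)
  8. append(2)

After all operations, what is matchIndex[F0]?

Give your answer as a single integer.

Op 1: append 3 -> log_len=3
Op 2: F1 acks idx 1 -> match: F0=0 F1=1 F2=0; commitIndex=0
Op 3: F2 acks idx 1 -> match: F0=0 F1=1 F2=1; commitIndex=1
Op 4: F1 acks idx 3 -> match: F0=0 F1=3 F2=1; commitIndex=1
Op 5: F1 acks idx 1 -> match: F0=0 F1=3 F2=1; commitIndex=1
Op 6: F1 acks idx 3 -> match: F0=0 F1=3 F2=1; commitIndex=1
Op 7: F1 acks idx 3 -> match: F0=0 F1=3 F2=1; commitIndex=1
Op 8: append 2 -> log_len=5

Answer: 0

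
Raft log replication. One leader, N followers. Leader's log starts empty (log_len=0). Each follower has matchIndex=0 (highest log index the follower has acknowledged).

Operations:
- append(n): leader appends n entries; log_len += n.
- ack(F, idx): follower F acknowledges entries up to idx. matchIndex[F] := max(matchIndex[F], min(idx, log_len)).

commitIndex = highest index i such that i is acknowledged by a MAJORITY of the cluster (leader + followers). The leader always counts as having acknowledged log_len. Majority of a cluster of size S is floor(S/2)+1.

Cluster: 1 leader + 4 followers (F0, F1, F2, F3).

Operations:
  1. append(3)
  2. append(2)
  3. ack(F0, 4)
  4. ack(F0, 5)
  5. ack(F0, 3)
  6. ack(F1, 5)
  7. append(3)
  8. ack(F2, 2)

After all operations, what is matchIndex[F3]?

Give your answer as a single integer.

Answer: 0

Derivation:
Op 1: append 3 -> log_len=3
Op 2: append 2 -> log_len=5
Op 3: F0 acks idx 4 -> match: F0=4 F1=0 F2=0 F3=0; commitIndex=0
Op 4: F0 acks idx 5 -> match: F0=5 F1=0 F2=0 F3=0; commitIndex=0
Op 5: F0 acks idx 3 -> match: F0=5 F1=0 F2=0 F3=0; commitIndex=0
Op 6: F1 acks idx 5 -> match: F0=5 F1=5 F2=0 F3=0; commitIndex=5
Op 7: append 3 -> log_len=8
Op 8: F2 acks idx 2 -> match: F0=5 F1=5 F2=2 F3=0; commitIndex=5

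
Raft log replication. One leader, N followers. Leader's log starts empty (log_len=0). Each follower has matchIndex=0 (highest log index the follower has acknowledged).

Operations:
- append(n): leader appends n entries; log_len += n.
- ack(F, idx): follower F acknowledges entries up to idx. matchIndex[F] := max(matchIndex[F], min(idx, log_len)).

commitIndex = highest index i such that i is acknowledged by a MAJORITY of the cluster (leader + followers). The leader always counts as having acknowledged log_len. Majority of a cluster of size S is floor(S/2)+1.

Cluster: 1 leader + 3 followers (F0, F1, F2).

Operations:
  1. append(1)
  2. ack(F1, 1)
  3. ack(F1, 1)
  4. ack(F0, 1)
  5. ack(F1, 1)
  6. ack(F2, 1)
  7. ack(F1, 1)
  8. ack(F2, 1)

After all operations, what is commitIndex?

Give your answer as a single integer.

Op 1: append 1 -> log_len=1
Op 2: F1 acks idx 1 -> match: F0=0 F1=1 F2=0; commitIndex=0
Op 3: F1 acks idx 1 -> match: F0=0 F1=1 F2=0; commitIndex=0
Op 4: F0 acks idx 1 -> match: F0=1 F1=1 F2=0; commitIndex=1
Op 5: F1 acks idx 1 -> match: F0=1 F1=1 F2=0; commitIndex=1
Op 6: F2 acks idx 1 -> match: F0=1 F1=1 F2=1; commitIndex=1
Op 7: F1 acks idx 1 -> match: F0=1 F1=1 F2=1; commitIndex=1
Op 8: F2 acks idx 1 -> match: F0=1 F1=1 F2=1; commitIndex=1

Answer: 1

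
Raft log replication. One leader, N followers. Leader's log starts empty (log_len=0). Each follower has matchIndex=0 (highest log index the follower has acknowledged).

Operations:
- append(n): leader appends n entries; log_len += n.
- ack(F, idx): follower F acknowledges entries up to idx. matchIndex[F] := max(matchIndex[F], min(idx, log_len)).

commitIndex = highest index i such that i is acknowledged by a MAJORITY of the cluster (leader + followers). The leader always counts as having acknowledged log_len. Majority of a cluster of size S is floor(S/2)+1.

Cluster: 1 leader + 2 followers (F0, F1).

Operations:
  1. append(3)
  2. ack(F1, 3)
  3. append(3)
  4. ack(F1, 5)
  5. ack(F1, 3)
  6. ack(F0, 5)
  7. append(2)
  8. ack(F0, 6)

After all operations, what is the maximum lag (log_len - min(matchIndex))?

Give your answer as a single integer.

Op 1: append 3 -> log_len=3
Op 2: F1 acks idx 3 -> match: F0=0 F1=3; commitIndex=3
Op 3: append 3 -> log_len=6
Op 4: F1 acks idx 5 -> match: F0=0 F1=5; commitIndex=5
Op 5: F1 acks idx 3 -> match: F0=0 F1=5; commitIndex=5
Op 6: F0 acks idx 5 -> match: F0=5 F1=5; commitIndex=5
Op 7: append 2 -> log_len=8
Op 8: F0 acks idx 6 -> match: F0=6 F1=5; commitIndex=6

Answer: 3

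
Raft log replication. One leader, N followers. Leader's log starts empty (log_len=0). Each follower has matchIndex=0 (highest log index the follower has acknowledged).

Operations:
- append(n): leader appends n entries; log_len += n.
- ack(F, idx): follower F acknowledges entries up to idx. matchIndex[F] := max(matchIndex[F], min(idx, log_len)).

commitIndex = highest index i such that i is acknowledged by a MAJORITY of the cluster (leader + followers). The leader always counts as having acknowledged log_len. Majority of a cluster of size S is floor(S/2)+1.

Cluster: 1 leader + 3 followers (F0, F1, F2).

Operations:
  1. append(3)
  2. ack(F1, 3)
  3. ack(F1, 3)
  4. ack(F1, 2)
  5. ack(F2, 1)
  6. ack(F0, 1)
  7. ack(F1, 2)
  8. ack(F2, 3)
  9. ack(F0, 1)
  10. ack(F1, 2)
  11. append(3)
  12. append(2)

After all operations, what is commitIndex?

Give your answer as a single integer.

Answer: 3

Derivation:
Op 1: append 3 -> log_len=3
Op 2: F1 acks idx 3 -> match: F0=0 F1=3 F2=0; commitIndex=0
Op 3: F1 acks idx 3 -> match: F0=0 F1=3 F2=0; commitIndex=0
Op 4: F1 acks idx 2 -> match: F0=0 F1=3 F2=0; commitIndex=0
Op 5: F2 acks idx 1 -> match: F0=0 F1=3 F2=1; commitIndex=1
Op 6: F0 acks idx 1 -> match: F0=1 F1=3 F2=1; commitIndex=1
Op 7: F1 acks idx 2 -> match: F0=1 F1=3 F2=1; commitIndex=1
Op 8: F2 acks idx 3 -> match: F0=1 F1=3 F2=3; commitIndex=3
Op 9: F0 acks idx 1 -> match: F0=1 F1=3 F2=3; commitIndex=3
Op 10: F1 acks idx 2 -> match: F0=1 F1=3 F2=3; commitIndex=3
Op 11: append 3 -> log_len=6
Op 12: append 2 -> log_len=8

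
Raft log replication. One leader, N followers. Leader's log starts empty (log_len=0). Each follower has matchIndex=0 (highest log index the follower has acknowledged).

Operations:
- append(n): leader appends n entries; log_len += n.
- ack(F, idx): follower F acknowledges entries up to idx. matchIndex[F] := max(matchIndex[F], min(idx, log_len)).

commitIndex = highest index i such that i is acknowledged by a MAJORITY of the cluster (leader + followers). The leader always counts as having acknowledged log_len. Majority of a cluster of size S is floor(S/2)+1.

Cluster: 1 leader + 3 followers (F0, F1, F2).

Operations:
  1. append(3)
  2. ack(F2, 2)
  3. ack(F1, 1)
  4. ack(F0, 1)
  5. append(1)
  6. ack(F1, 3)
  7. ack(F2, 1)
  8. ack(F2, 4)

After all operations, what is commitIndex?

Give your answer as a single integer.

Answer: 3

Derivation:
Op 1: append 3 -> log_len=3
Op 2: F2 acks idx 2 -> match: F0=0 F1=0 F2=2; commitIndex=0
Op 3: F1 acks idx 1 -> match: F0=0 F1=1 F2=2; commitIndex=1
Op 4: F0 acks idx 1 -> match: F0=1 F1=1 F2=2; commitIndex=1
Op 5: append 1 -> log_len=4
Op 6: F1 acks idx 3 -> match: F0=1 F1=3 F2=2; commitIndex=2
Op 7: F2 acks idx 1 -> match: F0=1 F1=3 F2=2; commitIndex=2
Op 8: F2 acks idx 4 -> match: F0=1 F1=3 F2=4; commitIndex=3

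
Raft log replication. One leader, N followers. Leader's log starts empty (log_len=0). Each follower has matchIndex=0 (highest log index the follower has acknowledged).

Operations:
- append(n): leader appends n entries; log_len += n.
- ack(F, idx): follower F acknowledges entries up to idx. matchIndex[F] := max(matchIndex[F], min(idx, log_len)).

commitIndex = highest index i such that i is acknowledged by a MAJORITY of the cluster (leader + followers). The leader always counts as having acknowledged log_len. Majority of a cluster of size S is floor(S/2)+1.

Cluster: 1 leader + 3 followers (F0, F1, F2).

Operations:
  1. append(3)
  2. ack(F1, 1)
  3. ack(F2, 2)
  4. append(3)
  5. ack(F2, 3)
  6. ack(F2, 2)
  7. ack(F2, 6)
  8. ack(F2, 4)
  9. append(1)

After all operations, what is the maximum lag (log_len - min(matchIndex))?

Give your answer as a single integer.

Op 1: append 3 -> log_len=3
Op 2: F1 acks idx 1 -> match: F0=0 F1=1 F2=0; commitIndex=0
Op 3: F2 acks idx 2 -> match: F0=0 F1=1 F2=2; commitIndex=1
Op 4: append 3 -> log_len=6
Op 5: F2 acks idx 3 -> match: F0=0 F1=1 F2=3; commitIndex=1
Op 6: F2 acks idx 2 -> match: F0=0 F1=1 F2=3; commitIndex=1
Op 7: F2 acks idx 6 -> match: F0=0 F1=1 F2=6; commitIndex=1
Op 8: F2 acks idx 4 -> match: F0=0 F1=1 F2=6; commitIndex=1
Op 9: append 1 -> log_len=7

Answer: 7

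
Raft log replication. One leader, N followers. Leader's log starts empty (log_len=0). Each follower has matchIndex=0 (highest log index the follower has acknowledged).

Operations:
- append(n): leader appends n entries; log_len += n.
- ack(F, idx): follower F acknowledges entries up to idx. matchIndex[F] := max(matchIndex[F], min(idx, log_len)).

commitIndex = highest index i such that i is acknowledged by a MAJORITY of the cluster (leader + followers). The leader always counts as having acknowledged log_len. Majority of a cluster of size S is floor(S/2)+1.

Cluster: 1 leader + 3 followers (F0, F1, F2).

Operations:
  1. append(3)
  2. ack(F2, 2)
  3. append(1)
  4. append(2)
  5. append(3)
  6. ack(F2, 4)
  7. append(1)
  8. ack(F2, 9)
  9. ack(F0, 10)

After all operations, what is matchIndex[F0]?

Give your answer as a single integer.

Op 1: append 3 -> log_len=3
Op 2: F2 acks idx 2 -> match: F0=0 F1=0 F2=2; commitIndex=0
Op 3: append 1 -> log_len=4
Op 4: append 2 -> log_len=6
Op 5: append 3 -> log_len=9
Op 6: F2 acks idx 4 -> match: F0=0 F1=0 F2=4; commitIndex=0
Op 7: append 1 -> log_len=10
Op 8: F2 acks idx 9 -> match: F0=0 F1=0 F2=9; commitIndex=0
Op 9: F0 acks idx 10 -> match: F0=10 F1=0 F2=9; commitIndex=9

Answer: 10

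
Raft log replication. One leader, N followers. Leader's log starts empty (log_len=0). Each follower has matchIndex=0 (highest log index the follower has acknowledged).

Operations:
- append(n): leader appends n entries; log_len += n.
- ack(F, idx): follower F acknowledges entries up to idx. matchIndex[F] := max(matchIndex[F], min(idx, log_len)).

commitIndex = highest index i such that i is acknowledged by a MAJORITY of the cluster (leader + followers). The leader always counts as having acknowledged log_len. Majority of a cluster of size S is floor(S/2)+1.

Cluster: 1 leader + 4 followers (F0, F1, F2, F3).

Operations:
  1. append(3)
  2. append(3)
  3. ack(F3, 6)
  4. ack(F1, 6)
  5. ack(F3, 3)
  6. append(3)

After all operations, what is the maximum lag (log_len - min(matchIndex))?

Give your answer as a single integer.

Answer: 9

Derivation:
Op 1: append 3 -> log_len=3
Op 2: append 3 -> log_len=6
Op 3: F3 acks idx 6 -> match: F0=0 F1=0 F2=0 F3=6; commitIndex=0
Op 4: F1 acks idx 6 -> match: F0=0 F1=6 F2=0 F3=6; commitIndex=6
Op 5: F3 acks idx 3 -> match: F0=0 F1=6 F2=0 F3=6; commitIndex=6
Op 6: append 3 -> log_len=9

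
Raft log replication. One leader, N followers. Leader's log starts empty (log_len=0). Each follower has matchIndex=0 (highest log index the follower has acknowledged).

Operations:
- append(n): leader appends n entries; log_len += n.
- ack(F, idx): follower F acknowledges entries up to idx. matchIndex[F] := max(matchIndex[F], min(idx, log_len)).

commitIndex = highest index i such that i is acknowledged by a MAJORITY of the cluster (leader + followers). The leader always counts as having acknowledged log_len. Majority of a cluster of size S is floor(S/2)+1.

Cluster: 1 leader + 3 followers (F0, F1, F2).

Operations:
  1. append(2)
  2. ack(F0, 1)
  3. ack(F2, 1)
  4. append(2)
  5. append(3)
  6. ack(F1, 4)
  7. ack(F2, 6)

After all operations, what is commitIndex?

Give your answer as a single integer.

Answer: 4

Derivation:
Op 1: append 2 -> log_len=2
Op 2: F0 acks idx 1 -> match: F0=1 F1=0 F2=0; commitIndex=0
Op 3: F2 acks idx 1 -> match: F0=1 F1=0 F2=1; commitIndex=1
Op 4: append 2 -> log_len=4
Op 5: append 3 -> log_len=7
Op 6: F1 acks idx 4 -> match: F0=1 F1=4 F2=1; commitIndex=1
Op 7: F2 acks idx 6 -> match: F0=1 F1=4 F2=6; commitIndex=4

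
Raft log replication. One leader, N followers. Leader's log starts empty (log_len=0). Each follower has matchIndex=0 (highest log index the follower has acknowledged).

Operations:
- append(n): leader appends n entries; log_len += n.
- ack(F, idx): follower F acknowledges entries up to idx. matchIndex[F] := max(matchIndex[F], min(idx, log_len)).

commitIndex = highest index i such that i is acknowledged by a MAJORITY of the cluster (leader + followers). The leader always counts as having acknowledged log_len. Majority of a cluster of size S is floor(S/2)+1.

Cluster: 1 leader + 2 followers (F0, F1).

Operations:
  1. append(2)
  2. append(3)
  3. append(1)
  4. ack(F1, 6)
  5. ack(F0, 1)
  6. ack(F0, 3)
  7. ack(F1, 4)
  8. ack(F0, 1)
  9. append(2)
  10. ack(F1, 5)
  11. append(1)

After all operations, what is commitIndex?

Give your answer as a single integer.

Answer: 6

Derivation:
Op 1: append 2 -> log_len=2
Op 2: append 3 -> log_len=5
Op 3: append 1 -> log_len=6
Op 4: F1 acks idx 6 -> match: F0=0 F1=6; commitIndex=6
Op 5: F0 acks idx 1 -> match: F0=1 F1=6; commitIndex=6
Op 6: F0 acks idx 3 -> match: F0=3 F1=6; commitIndex=6
Op 7: F1 acks idx 4 -> match: F0=3 F1=6; commitIndex=6
Op 8: F0 acks idx 1 -> match: F0=3 F1=6; commitIndex=6
Op 9: append 2 -> log_len=8
Op 10: F1 acks idx 5 -> match: F0=3 F1=6; commitIndex=6
Op 11: append 1 -> log_len=9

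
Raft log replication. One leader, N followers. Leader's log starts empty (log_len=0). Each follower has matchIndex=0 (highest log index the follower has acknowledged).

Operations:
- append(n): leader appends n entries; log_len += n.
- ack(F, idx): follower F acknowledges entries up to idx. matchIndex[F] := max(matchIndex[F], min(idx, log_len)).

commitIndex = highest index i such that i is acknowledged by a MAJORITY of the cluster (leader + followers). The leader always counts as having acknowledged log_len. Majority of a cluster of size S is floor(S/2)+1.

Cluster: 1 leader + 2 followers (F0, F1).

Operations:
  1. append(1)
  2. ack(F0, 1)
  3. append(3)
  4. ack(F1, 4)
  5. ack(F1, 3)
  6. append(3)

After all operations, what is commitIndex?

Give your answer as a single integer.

Op 1: append 1 -> log_len=1
Op 2: F0 acks idx 1 -> match: F0=1 F1=0; commitIndex=1
Op 3: append 3 -> log_len=4
Op 4: F1 acks idx 4 -> match: F0=1 F1=4; commitIndex=4
Op 5: F1 acks idx 3 -> match: F0=1 F1=4; commitIndex=4
Op 6: append 3 -> log_len=7

Answer: 4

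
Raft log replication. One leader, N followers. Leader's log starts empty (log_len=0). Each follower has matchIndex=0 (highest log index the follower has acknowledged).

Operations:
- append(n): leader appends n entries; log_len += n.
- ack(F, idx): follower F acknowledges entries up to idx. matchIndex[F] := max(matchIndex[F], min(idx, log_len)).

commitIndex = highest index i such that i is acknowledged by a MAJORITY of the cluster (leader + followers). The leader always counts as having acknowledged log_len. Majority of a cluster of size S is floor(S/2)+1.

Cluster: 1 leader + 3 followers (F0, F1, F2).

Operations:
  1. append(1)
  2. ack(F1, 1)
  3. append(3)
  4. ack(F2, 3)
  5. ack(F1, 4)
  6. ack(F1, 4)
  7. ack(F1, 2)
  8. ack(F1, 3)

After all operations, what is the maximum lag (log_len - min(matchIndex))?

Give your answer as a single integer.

Op 1: append 1 -> log_len=1
Op 2: F1 acks idx 1 -> match: F0=0 F1=1 F2=0; commitIndex=0
Op 3: append 3 -> log_len=4
Op 4: F2 acks idx 3 -> match: F0=0 F1=1 F2=3; commitIndex=1
Op 5: F1 acks idx 4 -> match: F0=0 F1=4 F2=3; commitIndex=3
Op 6: F1 acks idx 4 -> match: F0=0 F1=4 F2=3; commitIndex=3
Op 7: F1 acks idx 2 -> match: F0=0 F1=4 F2=3; commitIndex=3
Op 8: F1 acks idx 3 -> match: F0=0 F1=4 F2=3; commitIndex=3

Answer: 4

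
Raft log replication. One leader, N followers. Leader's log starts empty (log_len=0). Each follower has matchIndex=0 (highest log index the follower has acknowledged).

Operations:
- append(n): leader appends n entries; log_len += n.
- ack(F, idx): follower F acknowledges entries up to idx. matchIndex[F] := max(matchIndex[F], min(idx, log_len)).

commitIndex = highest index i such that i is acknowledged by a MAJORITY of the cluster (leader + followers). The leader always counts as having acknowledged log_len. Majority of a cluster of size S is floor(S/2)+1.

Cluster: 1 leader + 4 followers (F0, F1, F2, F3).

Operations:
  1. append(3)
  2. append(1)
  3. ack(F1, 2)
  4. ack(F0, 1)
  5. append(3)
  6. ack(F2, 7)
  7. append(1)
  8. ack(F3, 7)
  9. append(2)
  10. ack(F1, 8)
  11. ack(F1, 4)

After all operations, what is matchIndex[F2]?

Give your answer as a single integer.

Op 1: append 3 -> log_len=3
Op 2: append 1 -> log_len=4
Op 3: F1 acks idx 2 -> match: F0=0 F1=2 F2=0 F3=0; commitIndex=0
Op 4: F0 acks idx 1 -> match: F0=1 F1=2 F2=0 F3=0; commitIndex=1
Op 5: append 3 -> log_len=7
Op 6: F2 acks idx 7 -> match: F0=1 F1=2 F2=7 F3=0; commitIndex=2
Op 7: append 1 -> log_len=8
Op 8: F3 acks idx 7 -> match: F0=1 F1=2 F2=7 F3=7; commitIndex=7
Op 9: append 2 -> log_len=10
Op 10: F1 acks idx 8 -> match: F0=1 F1=8 F2=7 F3=7; commitIndex=7
Op 11: F1 acks idx 4 -> match: F0=1 F1=8 F2=7 F3=7; commitIndex=7

Answer: 7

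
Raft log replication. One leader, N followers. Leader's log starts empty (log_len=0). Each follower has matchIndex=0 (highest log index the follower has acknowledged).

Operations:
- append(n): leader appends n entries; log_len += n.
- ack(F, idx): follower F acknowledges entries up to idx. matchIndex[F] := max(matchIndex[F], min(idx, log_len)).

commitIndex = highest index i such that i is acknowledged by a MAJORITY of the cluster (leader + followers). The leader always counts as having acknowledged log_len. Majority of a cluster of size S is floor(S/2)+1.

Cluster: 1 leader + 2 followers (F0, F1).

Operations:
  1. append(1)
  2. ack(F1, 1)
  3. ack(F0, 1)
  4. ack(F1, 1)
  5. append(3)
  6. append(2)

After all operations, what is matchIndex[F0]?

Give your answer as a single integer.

Answer: 1

Derivation:
Op 1: append 1 -> log_len=1
Op 2: F1 acks idx 1 -> match: F0=0 F1=1; commitIndex=1
Op 3: F0 acks idx 1 -> match: F0=1 F1=1; commitIndex=1
Op 4: F1 acks idx 1 -> match: F0=1 F1=1; commitIndex=1
Op 5: append 3 -> log_len=4
Op 6: append 2 -> log_len=6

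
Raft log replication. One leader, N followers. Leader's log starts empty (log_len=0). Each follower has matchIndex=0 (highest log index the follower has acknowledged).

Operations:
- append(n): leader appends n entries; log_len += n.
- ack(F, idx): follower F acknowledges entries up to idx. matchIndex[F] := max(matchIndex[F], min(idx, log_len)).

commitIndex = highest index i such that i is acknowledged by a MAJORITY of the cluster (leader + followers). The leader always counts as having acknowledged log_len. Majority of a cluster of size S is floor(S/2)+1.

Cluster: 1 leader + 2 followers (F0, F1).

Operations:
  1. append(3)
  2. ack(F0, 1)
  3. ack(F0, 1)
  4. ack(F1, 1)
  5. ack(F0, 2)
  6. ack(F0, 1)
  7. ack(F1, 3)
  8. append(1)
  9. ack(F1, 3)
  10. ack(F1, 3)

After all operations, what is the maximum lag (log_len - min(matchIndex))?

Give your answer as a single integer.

Op 1: append 3 -> log_len=3
Op 2: F0 acks idx 1 -> match: F0=1 F1=0; commitIndex=1
Op 3: F0 acks idx 1 -> match: F0=1 F1=0; commitIndex=1
Op 4: F1 acks idx 1 -> match: F0=1 F1=1; commitIndex=1
Op 5: F0 acks idx 2 -> match: F0=2 F1=1; commitIndex=2
Op 6: F0 acks idx 1 -> match: F0=2 F1=1; commitIndex=2
Op 7: F1 acks idx 3 -> match: F0=2 F1=3; commitIndex=3
Op 8: append 1 -> log_len=4
Op 9: F1 acks idx 3 -> match: F0=2 F1=3; commitIndex=3
Op 10: F1 acks idx 3 -> match: F0=2 F1=3; commitIndex=3

Answer: 2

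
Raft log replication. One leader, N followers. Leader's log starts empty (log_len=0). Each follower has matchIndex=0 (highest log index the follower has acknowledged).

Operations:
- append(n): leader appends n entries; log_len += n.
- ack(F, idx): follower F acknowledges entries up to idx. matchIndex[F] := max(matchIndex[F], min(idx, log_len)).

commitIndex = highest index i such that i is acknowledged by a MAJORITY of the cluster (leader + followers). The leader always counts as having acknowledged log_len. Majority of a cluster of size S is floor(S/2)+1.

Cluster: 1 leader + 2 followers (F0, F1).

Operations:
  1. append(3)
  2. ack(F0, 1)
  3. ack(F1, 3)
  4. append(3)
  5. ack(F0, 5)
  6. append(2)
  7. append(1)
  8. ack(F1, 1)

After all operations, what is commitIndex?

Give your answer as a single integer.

Answer: 5

Derivation:
Op 1: append 3 -> log_len=3
Op 2: F0 acks idx 1 -> match: F0=1 F1=0; commitIndex=1
Op 3: F1 acks idx 3 -> match: F0=1 F1=3; commitIndex=3
Op 4: append 3 -> log_len=6
Op 5: F0 acks idx 5 -> match: F0=5 F1=3; commitIndex=5
Op 6: append 2 -> log_len=8
Op 7: append 1 -> log_len=9
Op 8: F1 acks idx 1 -> match: F0=5 F1=3; commitIndex=5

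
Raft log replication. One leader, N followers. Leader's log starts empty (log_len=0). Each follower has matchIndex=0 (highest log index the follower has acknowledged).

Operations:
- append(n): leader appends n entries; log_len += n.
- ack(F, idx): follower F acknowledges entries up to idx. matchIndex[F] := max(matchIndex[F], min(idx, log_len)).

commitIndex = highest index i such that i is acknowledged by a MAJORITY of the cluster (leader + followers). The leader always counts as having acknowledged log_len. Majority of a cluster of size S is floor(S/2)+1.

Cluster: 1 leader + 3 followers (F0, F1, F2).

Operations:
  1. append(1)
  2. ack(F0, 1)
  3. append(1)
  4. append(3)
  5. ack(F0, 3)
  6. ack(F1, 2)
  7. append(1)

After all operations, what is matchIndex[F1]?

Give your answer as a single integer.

Answer: 2

Derivation:
Op 1: append 1 -> log_len=1
Op 2: F0 acks idx 1 -> match: F0=1 F1=0 F2=0; commitIndex=0
Op 3: append 1 -> log_len=2
Op 4: append 3 -> log_len=5
Op 5: F0 acks idx 3 -> match: F0=3 F1=0 F2=0; commitIndex=0
Op 6: F1 acks idx 2 -> match: F0=3 F1=2 F2=0; commitIndex=2
Op 7: append 1 -> log_len=6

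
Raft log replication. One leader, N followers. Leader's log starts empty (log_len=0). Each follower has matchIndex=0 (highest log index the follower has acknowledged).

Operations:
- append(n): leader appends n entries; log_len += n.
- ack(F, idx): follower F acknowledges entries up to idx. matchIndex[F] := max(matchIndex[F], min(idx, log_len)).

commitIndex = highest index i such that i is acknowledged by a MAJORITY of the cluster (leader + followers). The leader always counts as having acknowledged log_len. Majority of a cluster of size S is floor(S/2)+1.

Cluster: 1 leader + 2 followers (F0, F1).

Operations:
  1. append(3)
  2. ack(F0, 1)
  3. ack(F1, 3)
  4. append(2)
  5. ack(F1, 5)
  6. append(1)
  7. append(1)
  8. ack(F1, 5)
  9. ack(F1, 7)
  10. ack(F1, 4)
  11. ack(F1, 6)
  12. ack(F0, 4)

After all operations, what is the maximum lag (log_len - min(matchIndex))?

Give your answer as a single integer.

Answer: 3

Derivation:
Op 1: append 3 -> log_len=3
Op 2: F0 acks idx 1 -> match: F0=1 F1=0; commitIndex=1
Op 3: F1 acks idx 3 -> match: F0=1 F1=3; commitIndex=3
Op 4: append 2 -> log_len=5
Op 5: F1 acks idx 5 -> match: F0=1 F1=5; commitIndex=5
Op 6: append 1 -> log_len=6
Op 7: append 1 -> log_len=7
Op 8: F1 acks idx 5 -> match: F0=1 F1=5; commitIndex=5
Op 9: F1 acks idx 7 -> match: F0=1 F1=7; commitIndex=7
Op 10: F1 acks idx 4 -> match: F0=1 F1=7; commitIndex=7
Op 11: F1 acks idx 6 -> match: F0=1 F1=7; commitIndex=7
Op 12: F0 acks idx 4 -> match: F0=4 F1=7; commitIndex=7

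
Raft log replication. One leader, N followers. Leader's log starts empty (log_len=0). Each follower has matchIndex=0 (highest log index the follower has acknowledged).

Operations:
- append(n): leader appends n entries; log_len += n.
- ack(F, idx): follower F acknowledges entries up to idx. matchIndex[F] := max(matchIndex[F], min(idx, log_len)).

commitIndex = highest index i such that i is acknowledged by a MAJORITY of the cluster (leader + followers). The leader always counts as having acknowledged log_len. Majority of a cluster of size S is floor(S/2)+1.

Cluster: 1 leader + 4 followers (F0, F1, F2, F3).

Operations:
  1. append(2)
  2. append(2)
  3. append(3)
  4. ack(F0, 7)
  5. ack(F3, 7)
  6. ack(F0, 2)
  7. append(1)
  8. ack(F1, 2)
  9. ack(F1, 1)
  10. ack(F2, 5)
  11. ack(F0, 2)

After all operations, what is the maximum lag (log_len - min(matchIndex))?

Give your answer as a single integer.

Answer: 6

Derivation:
Op 1: append 2 -> log_len=2
Op 2: append 2 -> log_len=4
Op 3: append 3 -> log_len=7
Op 4: F0 acks idx 7 -> match: F0=7 F1=0 F2=0 F3=0; commitIndex=0
Op 5: F3 acks idx 7 -> match: F0=7 F1=0 F2=0 F3=7; commitIndex=7
Op 6: F0 acks idx 2 -> match: F0=7 F1=0 F2=0 F3=7; commitIndex=7
Op 7: append 1 -> log_len=8
Op 8: F1 acks idx 2 -> match: F0=7 F1=2 F2=0 F3=7; commitIndex=7
Op 9: F1 acks idx 1 -> match: F0=7 F1=2 F2=0 F3=7; commitIndex=7
Op 10: F2 acks idx 5 -> match: F0=7 F1=2 F2=5 F3=7; commitIndex=7
Op 11: F0 acks idx 2 -> match: F0=7 F1=2 F2=5 F3=7; commitIndex=7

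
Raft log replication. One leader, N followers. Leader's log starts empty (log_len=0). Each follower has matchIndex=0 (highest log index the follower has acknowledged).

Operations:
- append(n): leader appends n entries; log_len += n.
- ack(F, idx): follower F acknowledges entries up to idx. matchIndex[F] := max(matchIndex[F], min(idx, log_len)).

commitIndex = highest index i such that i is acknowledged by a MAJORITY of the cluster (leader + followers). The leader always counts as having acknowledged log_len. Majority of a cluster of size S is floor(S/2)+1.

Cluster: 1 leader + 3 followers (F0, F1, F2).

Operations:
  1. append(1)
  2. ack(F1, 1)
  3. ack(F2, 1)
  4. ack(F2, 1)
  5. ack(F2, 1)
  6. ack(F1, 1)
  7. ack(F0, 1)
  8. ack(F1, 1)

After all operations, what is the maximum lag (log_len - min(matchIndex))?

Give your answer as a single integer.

Answer: 0

Derivation:
Op 1: append 1 -> log_len=1
Op 2: F1 acks idx 1 -> match: F0=0 F1=1 F2=0; commitIndex=0
Op 3: F2 acks idx 1 -> match: F0=0 F1=1 F2=1; commitIndex=1
Op 4: F2 acks idx 1 -> match: F0=0 F1=1 F2=1; commitIndex=1
Op 5: F2 acks idx 1 -> match: F0=0 F1=1 F2=1; commitIndex=1
Op 6: F1 acks idx 1 -> match: F0=0 F1=1 F2=1; commitIndex=1
Op 7: F0 acks idx 1 -> match: F0=1 F1=1 F2=1; commitIndex=1
Op 8: F1 acks idx 1 -> match: F0=1 F1=1 F2=1; commitIndex=1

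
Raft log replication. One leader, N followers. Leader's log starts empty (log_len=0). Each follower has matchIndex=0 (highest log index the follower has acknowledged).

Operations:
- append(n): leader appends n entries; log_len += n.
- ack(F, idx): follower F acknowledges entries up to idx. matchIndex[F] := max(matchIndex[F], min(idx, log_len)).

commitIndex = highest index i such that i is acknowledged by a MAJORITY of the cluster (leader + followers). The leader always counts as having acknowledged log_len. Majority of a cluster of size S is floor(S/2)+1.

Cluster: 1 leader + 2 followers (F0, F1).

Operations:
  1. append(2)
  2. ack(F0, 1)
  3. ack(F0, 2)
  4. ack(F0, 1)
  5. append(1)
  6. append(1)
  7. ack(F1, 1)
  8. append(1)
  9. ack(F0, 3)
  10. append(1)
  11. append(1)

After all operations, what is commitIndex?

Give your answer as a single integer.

Op 1: append 2 -> log_len=2
Op 2: F0 acks idx 1 -> match: F0=1 F1=0; commitIndex=1
Op 3: F0 acks idx 2 -> match: F0=2 F1=0; commitIndex=2
Op 4: F0 acks idx 1 -> match: F0=2 F1=0; commitIndex=2
Op 5: append 1 -> log_len=3
Op 6: append 1 -> log_len=4
Op 7: F1 acks idx 1 -> match: F0=2 F1=1; commitIndex=2
Op 8: append 1 -> log_len=5
Op 9: F0 acks idx 3 -> match: F0=3 F1=1; commitIndex=3
Op 10: append 1 -> log_len=6
Op 11: append 1 -> log_len=7

Answer: 3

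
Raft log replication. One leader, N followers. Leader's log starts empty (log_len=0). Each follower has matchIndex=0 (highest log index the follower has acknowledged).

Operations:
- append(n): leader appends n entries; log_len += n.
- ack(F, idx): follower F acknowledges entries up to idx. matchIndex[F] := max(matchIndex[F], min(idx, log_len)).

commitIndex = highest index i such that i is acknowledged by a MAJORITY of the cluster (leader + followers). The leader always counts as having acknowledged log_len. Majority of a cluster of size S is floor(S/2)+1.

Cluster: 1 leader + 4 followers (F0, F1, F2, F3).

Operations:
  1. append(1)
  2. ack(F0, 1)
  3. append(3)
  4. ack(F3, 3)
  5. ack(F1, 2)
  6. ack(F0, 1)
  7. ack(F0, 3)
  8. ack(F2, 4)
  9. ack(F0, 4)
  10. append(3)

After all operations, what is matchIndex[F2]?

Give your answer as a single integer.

Op 1: append 1 -> log_len=1
Op 2: F0 acks idx 1 -> match: F0=1 F1=0 F2=0 F3=0; commitIndex=0
Op 3: append 3 -> log_len=4
Op 4: F3 acks idx 3 -> match: F0=1 F1=0 F2=0 F3=3; commitIndex=1
Op 5: F1 acks idx 2 -> match: F0=1 F1=2 F2=0 F3=3; commitIndex=2
Op 6: F0 acks idx 1 -> match: F0=1 F1=2 F2=0 F3=3; commitIndex=2
Op 7: F0 acks idx 3 -> match: F0=3 F1=2 F2=0 F3=3; commitIndex=3
Op 8: F2 acks idx 4 -> match: F0=3 F1=2 F2=4 F3=3; commitIndex=3
Op 9: F0 acks idx 4 -> match: F0=4 F1=2 F2=4 F3=3; commitIndex=4
Op 10: append 3 -> log_len=7

Answer: 4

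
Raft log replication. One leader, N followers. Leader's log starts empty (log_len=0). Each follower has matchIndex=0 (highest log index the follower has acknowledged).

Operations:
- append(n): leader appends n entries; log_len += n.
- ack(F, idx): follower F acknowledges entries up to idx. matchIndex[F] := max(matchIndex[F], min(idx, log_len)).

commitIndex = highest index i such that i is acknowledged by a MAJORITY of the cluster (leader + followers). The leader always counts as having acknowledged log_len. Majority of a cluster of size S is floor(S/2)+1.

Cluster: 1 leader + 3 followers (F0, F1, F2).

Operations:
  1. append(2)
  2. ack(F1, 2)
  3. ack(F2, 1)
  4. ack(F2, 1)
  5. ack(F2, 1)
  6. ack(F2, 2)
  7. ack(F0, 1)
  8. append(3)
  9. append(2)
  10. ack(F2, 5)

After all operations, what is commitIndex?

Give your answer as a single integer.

Answer: 2

Derivation:
Op 1: append 2 -> log_len=2
Op 2: F1 acks idx 2 -> match: F0=0 F1=2 F2=0; commitIndex=0
Op 3: F2 acks idx 1 -> match: F0=0 F1=2 F2=1; commitIndex=1
Op 4: F2 acks idx 1 -> match: F0=0 F1=2 F2=1; commitIndex=1
Op 5: F2 acks idx 1 -> match: F0=0 F1=2 F2=1; commitIndex=1
Op 6: F2 acks idx 2 -> match: F0=0 F1=2 F2=2; commitIndex=2
Op 7: F0 acks idx 1 -> match: F0=1 F1=2 F2=2; commitIndex=2
Op 8: append 3 -> log_len=5
Op 9: append 2 -> log_len=7
Op 10: F2 acks idx 5 -> match: F0=1 F1=2 F2=5; commitIndex=2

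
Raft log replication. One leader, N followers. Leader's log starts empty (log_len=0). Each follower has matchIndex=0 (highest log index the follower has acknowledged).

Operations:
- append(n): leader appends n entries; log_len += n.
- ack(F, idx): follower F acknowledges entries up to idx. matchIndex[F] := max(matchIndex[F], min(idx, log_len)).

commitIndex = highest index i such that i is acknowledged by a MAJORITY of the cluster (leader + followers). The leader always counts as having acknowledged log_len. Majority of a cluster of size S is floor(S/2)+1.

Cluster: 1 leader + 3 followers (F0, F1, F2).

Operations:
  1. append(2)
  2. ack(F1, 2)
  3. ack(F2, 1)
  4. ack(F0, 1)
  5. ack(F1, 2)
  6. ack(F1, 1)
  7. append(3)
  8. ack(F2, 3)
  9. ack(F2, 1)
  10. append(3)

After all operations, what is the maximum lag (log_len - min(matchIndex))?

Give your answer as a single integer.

Op 1: append 2 -> log_len=2
Op 2: F1 acks idx 2 -> match: F0=0 F1=2 F2=0; commitIndex=0
Op 3: F2 acks idx 1 -> match: F0=0 F1=2 F2=1; commitIndex=1
Op 4: F0 acks idx 1 -> match: F0=1 F1=2 F2=1; commitIndex=1
Op 5: F1 acks idx 2 -> match: F0=1 F1=2 F2=1; commitIndex=1
Op 6: F1 acks idx 1 -> match: F0=1 F1=2 F2=1; commitIndex=1
Op 7: append 3 -> log_len=5
Op 8: F2 acks idx 3 -> match: F0=1 F1=2 F2=3; commitIndex=2
Op 9: F2 acks idx 1 -> match: F0=1 F1=2 F2=3; commitIndex=2
Op 10: append 3 -> log_len=8

Answer: 7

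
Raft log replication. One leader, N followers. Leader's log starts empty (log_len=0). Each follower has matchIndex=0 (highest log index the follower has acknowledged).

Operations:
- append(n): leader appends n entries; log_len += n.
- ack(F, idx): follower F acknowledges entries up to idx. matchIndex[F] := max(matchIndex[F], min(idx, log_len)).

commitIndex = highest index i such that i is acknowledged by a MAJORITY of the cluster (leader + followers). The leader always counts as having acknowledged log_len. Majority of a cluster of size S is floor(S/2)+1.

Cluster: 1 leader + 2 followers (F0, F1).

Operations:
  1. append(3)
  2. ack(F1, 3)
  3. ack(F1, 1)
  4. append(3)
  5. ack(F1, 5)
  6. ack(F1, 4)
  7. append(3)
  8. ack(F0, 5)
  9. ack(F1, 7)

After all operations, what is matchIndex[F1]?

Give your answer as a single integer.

Op 1: append 3 -> log_len=3
Op 2: F1 acks idx 3 -> match: F0=0 F1=3; commitIndex=3
Op 3: F1 acks idx 1 -> match: F0=0 F1=3; commitIndex=3
Op 4: append 3 -> log_len=6
Op 5: F1 acks idx 5 -> match: F0=0 F1=5; commitIndex=5
Op 6: F1 acks idx 4 -> match: F0=0 F1=5; commitIndex=5
Op 7: append 3 -> log_len=9
Op 8: F0 acks idx 5 -> match: F0=5 F1=5; commitIndex=5
Op 9: F1 acks idx 7 -> match: F0=5 F1=7; commitIndex=7

Answer: 7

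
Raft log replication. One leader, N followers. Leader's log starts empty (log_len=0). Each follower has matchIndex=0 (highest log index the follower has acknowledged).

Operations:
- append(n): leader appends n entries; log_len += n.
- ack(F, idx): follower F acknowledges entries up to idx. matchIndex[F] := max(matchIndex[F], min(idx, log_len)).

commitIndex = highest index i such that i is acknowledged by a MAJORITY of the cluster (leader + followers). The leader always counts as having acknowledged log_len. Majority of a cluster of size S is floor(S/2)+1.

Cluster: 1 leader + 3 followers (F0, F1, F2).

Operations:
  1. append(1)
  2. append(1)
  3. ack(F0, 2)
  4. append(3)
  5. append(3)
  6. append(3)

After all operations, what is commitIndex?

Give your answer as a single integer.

Op 1: append 1 -> log_len=1
Op 2: append 1 -> log_len=2
Op 3: F0 acks idx 2 -> match: F0=2 F1=0 F2=0; commitIndex=0
Op 4: append 3 -> log_len=5
Op 5: append 3 -> log_len=8
Op 6: append 3 -> log_len=11

Answer: 0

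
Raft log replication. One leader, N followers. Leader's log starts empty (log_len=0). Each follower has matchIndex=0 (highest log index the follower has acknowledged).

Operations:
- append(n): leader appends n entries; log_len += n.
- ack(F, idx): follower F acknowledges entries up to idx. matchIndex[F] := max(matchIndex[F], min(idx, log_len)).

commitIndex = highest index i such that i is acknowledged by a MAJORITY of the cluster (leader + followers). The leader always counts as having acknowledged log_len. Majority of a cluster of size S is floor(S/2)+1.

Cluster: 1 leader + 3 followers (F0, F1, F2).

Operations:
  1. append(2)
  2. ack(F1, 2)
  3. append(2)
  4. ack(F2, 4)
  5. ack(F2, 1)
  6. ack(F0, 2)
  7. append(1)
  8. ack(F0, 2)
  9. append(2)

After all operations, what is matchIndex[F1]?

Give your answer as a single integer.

Op 1: append 2 -> log_len=2
Op 2: F1 acks idx 2 -> match: F0=0 F1=2 F2=0; commitIndex=0
Op 3: append 2 -> log_len=4
Op 4: F2 acks idx 4 -> match: F0=0 F1=2 F2=4; commitIndex=2
Op 5: F2 acks idx 1 -> match: F0=0 F1=2 F2=4; commitIndex=2
Op 6: F0 acks idx 2 -> match: F0=2 F1=2 F2=4; commitIndex=2
Op 7: append 1 -> log_len=5
Op 8: F0 acks idx 2 -> match: F0=2 F1=2 F2=4; commitIndex=2
Op 9: append 2 -> log_len=7

Answer: 2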